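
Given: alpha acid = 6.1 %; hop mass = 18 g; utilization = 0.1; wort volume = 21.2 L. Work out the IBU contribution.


IBU = (α/100)·mass·U·1000 / V
IBU = (6.1/100)·18·0.1·1000 / 21.2

5.1792 IBU


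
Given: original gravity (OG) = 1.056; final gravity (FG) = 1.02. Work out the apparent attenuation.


AA = (OG − FG)/(OG − 1) · 100
AA = (1.056 − 1.02)/(1.056 − 1) · 100

64.2857 %


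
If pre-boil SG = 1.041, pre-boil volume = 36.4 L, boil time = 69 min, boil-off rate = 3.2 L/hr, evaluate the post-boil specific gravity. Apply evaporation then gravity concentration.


V_post = V_pre − rate·(t/60);  SG_post = 1 + (SG_pre−1)·V_pre/V_post
V_post = 36.4 − 3.2·(69/60) = 32.7200
SG_post = 1 + (1.041 − 1)·36.4/32.7200

1.0456


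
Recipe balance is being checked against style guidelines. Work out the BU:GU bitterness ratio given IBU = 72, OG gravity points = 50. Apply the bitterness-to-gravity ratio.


BU:GU = IBU / OG_points
BU:GU = 72 / 50

1.4400


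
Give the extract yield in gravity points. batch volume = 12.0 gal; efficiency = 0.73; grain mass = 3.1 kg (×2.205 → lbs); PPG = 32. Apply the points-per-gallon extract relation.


points = lbs × PPG × eff / vol
lbs = 3.1 × 2.205 = 6.8355
points = 6.8355 × 32 × 0.73 / 12.0

13.3064 points


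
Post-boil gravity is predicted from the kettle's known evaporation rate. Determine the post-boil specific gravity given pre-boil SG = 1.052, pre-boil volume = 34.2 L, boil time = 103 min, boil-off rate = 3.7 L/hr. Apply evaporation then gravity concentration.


V_post = V_pre − rate·(t/60);  SG_post = 1 + (SG_pre−1)·V_pre/V_post
V_post = 34.2 − 3.7·(103/60) = 27.8483
SG_post = 1 + (1.052 − 1)·34.2/27.8483

1.0639


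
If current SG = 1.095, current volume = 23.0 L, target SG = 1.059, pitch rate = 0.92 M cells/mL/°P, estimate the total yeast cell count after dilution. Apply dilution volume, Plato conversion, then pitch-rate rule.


V_w = V·((SG_c−1)/(SG_t−1)−1);  °P = 259 − 259/SG_t;  cells = rate·(V+V_w)·°P
V_w = 23.0·((1.095−1)/(1.059−1)−1) = 14.0339
V_final = 23.0 + 14.0339 = 37.0339
°P = 259 − 259/1.059 = 14.4297
cells = 0.92·37.0339·14.4297

491.6353 billion cells


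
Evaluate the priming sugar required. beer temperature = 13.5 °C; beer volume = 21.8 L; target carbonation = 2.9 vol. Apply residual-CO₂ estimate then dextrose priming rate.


residual = 14.695·(0.01821 + 0.09011·e^(−0.04·T));  sugar = (target − residual)·4.0·V
residual = 14.695·(0.01821 + 0.09011·e^(−0.04·13.5)) = 1.0393
sugar = (2.9 − 1.0393)·4.0·21.8

162.2573 g


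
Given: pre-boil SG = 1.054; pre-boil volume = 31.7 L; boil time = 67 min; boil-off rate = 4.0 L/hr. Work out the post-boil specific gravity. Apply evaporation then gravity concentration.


V_post = V_pre − rate·(t/60);  SG_post = 1 + (SG_pre−1)·V_pre/V_post
V_post = 31.7 − 4.0·(67/60) = 27.2333
SG_post = 1 + (1.054 − 1)·31.7/27.2333

1.0629


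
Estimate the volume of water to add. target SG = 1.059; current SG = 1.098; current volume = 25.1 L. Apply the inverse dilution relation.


V_water = V·((SG_curr − 1)/(SG_target − 1) − 1)
V_water = 25.1·((1.098 − 1)/(1.059 − 1) − 1)

16.5915 L


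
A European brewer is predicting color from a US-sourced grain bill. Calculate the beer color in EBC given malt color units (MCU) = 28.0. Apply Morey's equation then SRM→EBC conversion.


SRM = 1.4922·MCU^0.6859;  EBC = SRM·1.97
SRM = 1.4922·28.0^0.6859 = 14.6701
EBC = 14.6701·1.97

28.9001 EBC


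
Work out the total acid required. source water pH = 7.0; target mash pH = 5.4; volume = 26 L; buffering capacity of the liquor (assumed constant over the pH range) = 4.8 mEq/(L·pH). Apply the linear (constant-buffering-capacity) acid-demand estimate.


acid = buffering capacity · (pH_source − pH_target) · V
acid = 4.8 · (7.0 − 5.4) · 26

199.6800 mEq


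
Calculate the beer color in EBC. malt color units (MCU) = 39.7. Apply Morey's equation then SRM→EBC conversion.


SRM = 1.4922·MCU^0.6859;  EBC = SRM·1.97
SRM = 1.4922·39.7^0.6859 = 18.6396
EBC = 18.6396·1.97

36.7201 EBC


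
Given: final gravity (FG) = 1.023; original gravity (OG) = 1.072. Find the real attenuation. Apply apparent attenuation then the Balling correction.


AA = (OG−FG)/(OG−1)·100;  RA = AA·0.8192
AA = (1.072 − 1.023)/(1.072 − 1)·100 = 68.0556
RA = 68.0556·0.8192

55.7511 %


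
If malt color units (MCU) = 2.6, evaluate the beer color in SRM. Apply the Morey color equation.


SRM = 1.4922 · MCU^0.6859
SRM = 1.4922 · 2.6^0.6859

2.8738 SRM


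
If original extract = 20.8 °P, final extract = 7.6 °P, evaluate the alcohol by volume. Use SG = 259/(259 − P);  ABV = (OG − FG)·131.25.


OG = 259/(259 − 20.8) = 1.0873
FG = 259/(259 − 7.6) = 1.0302
ABV = (1.0873 − 1.0302)·131.25

7.4932 % ABV


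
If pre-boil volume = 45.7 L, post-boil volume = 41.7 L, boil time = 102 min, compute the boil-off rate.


rate = (V_pre − V_post) / (t_min/60)
rate = (45.7 − 41.7) / (102/60)

2.3529 L/hr


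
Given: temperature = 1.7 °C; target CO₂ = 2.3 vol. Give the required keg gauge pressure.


psi = vols/(0.01821 + 0.09011·e^(−0.04·T)) − 14.695
psi = 2.3/(0.01821 + 0.09011·e^(−0.04·1.7)) − 14.695

7.7668 psi


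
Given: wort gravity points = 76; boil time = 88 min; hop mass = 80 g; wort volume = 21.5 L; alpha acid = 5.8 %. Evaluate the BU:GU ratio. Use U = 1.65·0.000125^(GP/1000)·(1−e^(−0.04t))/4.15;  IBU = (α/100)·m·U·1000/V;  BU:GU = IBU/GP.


U = 1.65·0.000125^(76/1000)·(1−e^(−0.04·88))/4.15 = 0.1949
IBU = (5.8/100)·80·0.1949·1000/21.5 = 42.0563
BU:GU = 42.0563/76

0.5534


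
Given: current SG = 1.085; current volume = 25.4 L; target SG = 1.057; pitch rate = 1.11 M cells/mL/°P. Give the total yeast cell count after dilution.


V_w = V·((SG_c−1)/(SG_t−1)−1);  °P = 259 − 259/SG_t;  cells = rate·(V+V_w)·°P
V_w = 25.4·((1.085−1)/(1.057−1)−1) = 12.4772
V_final = 25.4 + 12.4772 = 37.8772
°P = 259 − 259/1.057 = 13.9669
cells = 1.11·37.8772·13.9669

587.2194 billion cells


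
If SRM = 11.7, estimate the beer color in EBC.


EBC = SRM · 1.97
EBC = 11.7 · 1.97

23.0490 EBC


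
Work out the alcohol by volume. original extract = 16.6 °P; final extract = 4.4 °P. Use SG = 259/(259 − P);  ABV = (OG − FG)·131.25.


OG = 259/(259 − 16.6) = 1.0685
FG = 259/(259 − 4.4) = 1.0173
ABV = (1.0685 − 1.0173)·131.25

6.7200 % ABV


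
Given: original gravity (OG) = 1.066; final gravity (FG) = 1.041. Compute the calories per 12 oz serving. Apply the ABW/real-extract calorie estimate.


ABW = (OG−FG)·131.25·0.79/FG;  °P = 259 − 259/SG (for OG→OE and FG→AE);  RE = 0.1808·OE + 0.8192·AE;  Cal = (6.9·ABW + 4·(RE−0.1))·FG·3.55
ABW = (1.066 − 1.041)·131.25·0.79/1.041 = 2.4901
OE = 259 − 259/1.066 = 16.0356 °P
AE = 259 − 259/1.041 = 10.2008 °P
RE = 0.1808·16.0356 + 0.8192·10.2008 = 11.2557 °P
Cal = (6.9·2.4901 + 4·(11.2557−0.1))·1.041·3.55

228.4016 kcal


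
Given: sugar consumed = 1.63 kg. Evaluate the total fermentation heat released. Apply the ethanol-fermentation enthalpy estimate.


Q = m_sugar · 590 kJ/kg
Q = 1.63 · 590

961.7000 kJ


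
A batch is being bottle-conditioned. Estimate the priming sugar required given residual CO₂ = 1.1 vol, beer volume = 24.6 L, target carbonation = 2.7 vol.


sugar = (target − residual)·4.0·V
sugar = (2.7 − 1.1)·4.0·24.6

157.4400 g


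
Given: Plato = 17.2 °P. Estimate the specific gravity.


SG = 259/(259 − P)
SG = 259/(259 − 17.2)

1.0711


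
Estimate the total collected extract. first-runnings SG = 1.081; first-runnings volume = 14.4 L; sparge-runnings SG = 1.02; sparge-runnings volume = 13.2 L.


total = Σ (SG_i − 1)·1000·V_i
first = (1.081 − 1)·1000·14.4 = 1166.4000
sparge = (1.02 − 1)·1000·13.2 = 264.0000
total = 1166.4000 + 264.0000

1430.4000 gravity·L


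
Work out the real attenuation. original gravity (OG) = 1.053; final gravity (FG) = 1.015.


AA = (OG−FG)/(OG−1)·100;  RA = AA·0.8192
AA = (1.053 − 1.015)/(1.053 − 1)·100 = 71.6981
RA = 71.6981·0.8192

58.7351 %


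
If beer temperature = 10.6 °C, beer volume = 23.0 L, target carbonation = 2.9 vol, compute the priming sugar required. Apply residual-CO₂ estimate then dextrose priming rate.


residual = 14.695·(0.01821 + 0.09011·e^(−0.04·T));  sugar = (target − residual)·4.0·V
residual = 14.695·(0.01821 + 0.09011·e^(−0.04·10.6)) = 1.1342
sugar = (2.9 − 1.1342)·4.0·23.0

162.4571 g


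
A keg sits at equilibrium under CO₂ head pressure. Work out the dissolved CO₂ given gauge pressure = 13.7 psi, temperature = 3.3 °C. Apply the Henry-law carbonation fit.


vols = (P + 14.695)·(0.01821 + 0.09011·e^(−0.04·T))
vols = (13.7 + 14.695)·(0.01821 + 0.09011·e^(−0.04·3.3))

2.7593 volumes


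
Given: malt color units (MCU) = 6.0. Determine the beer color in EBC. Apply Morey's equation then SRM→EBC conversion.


SRM = 1.4922·MCU^0.6859;  EBC = SRM·1.97
SRM = 1.4922·6.0^0.6859 = 5.0999
EBC = 5.0999·1.97

10.0468 EBC


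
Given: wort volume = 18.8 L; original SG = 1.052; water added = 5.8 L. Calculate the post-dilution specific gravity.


SG_new = 1 + (SG_old − 1)·V_old/(V_old + V_water)
pts = (1.052 − 1)·1000·18.8/(18.8 + 5.8) = 39.7398
SG_new = 1 + 39.7398/1000

1.0397


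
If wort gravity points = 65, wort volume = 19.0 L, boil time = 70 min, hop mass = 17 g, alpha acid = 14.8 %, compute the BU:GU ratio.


U = 1.65·0.000125^(GP/1000)·(1−e^(−0.04t))/4.15;  IBU = (α/100)·m·U·1000/V;  BU:GU = IBU/GP
U = 1.65·0.000125^(65/1000)·(1−e^(−0.04·70))/4.15 = 0.2082
IBU = (14.8/100)·17·0.2082·1000/19.0 = 27.5706
BU:GU = 27.5706/65

0.4242


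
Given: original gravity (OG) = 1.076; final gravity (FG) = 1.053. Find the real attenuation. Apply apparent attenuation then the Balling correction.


AA = (OG−FG)/(OG−1)·100;  RA = AA·0.8192
AA = (1.076 − 1.053)/(1.076 − 1)·100 = 30.2632
RA = 30.2632·0.8192

24.7916 %


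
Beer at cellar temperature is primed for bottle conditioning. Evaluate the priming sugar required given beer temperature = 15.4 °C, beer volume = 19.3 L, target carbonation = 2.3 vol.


residual = 14.695·(0.01821 + 0.09011·e^(−0.04·T));  sugar = (target − residual)·4.0·V
residual = 14.695·(0.01821 + 0.09011·e^(−0.04·15.4)) = 0.9828
sugar = (2.3 − 0.9828)·4.0·19.3

101.6895 g


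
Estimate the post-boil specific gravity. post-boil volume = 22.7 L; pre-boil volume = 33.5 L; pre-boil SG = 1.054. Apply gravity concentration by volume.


SG_post = 1 + (SG_pre − 1)·V_pre/V_post
pts_pre = (1.054 − 1)·1000 = 54.0000
pts_post = 54.0000·33.5/22.7 = 79.6916
SG_post = 1 + 79.6916/1000

1.0797


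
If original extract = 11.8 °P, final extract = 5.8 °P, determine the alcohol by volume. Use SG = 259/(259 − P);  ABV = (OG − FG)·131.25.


OG = 259/(259 − 11.8) = 1.0477
FG = 259/(259 − 5.8) = 1.0229
ABV = (1.0477 − 1.0229)·131.25

3.2587 % ABV


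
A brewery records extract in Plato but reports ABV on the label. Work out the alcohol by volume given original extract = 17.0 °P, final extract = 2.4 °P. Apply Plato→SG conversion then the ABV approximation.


SG = 259/(259 − P);  ABV = (OG − FG)·131.25
OG = 259/(259 − 17.0) = 1.0702
FG = 259/(259 − 2.4) = 1.0094
ABV = (1.0702 − 1.0094)·131.25

7.9924 % ABV


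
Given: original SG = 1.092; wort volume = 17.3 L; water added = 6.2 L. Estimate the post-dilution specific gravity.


SG_new = 1 + (SG_old − 1)·V_old/(V_old + V_water)
pts = (1.092 − 1)·1000·17.3/(17.3 + 6.2) = 67.7277
SG_new = 1 + 67.7277/1000

1.0677


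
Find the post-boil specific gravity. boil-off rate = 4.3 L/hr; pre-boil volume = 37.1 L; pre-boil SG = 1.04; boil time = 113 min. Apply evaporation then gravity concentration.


V_post = V_pre − rate·(t/60);  SG_post = 1 + (SG_pre−1)·V_pre/V_post
V_post = 37.1 − 4.3·(113/60) = 29.0017
SG_post = 1 + (1.04 − 1)·37.1/29.0017

1.0512


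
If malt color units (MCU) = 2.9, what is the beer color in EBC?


SRM = 1.4922·MCU^0.6859;  EBC = SRM·1.97
SRM = 1.4922·2.9^0.6859 = 3.0973
EBC = 3.0973·1.97

6.1017 EBC


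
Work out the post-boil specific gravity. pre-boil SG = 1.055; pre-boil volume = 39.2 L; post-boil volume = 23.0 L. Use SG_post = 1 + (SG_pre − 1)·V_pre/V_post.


pts_pre = (1.055 − 1)·1000 = 55.0000
pts_post = 55.0000·39.2/23.0 = 93.7391
SG_post = 1 + 93.7391/1000

1.0937


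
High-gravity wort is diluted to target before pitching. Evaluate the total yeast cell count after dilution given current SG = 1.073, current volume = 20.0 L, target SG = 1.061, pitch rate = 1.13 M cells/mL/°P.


V_w = V·((SG_c−1)/(SG_t−1)−1);  °P = 259 − 259/SG_t;  cells = rate·(V+V_w)·°P
V_w = 20.0·((1.073−1)/(1.061−1)−1) = 3.9344
V_final = 20.0 + 3.9344 = 23.9344
°P = 259 − 259/1.061 = 14.8907
cells = 1.13·23.9344·14.8907

402.7316 billion cells


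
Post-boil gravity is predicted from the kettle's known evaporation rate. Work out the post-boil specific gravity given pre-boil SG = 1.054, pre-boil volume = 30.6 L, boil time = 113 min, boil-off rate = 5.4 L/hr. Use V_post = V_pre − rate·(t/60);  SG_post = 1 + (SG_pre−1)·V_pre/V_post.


V_post = 30.6 − 5.4·(113/60) = 20.4300
SG_post = 1 + (1.054 − 1)·30.6/20.4300

1.0809


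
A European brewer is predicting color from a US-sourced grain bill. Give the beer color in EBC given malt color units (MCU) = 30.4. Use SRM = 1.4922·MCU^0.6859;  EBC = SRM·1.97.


SRM = 1.4922·30.4^0.6859 = 15.5214
EBC = 15.5214·1.97

30.5771 EBC


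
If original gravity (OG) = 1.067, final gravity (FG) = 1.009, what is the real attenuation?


AA = (OG−FG)/(OG−1)·100;  RA = AA·0.8192
AA = (1.067 − 1.009)/(1.067 − 1)·100 = 86.5672
RA = 86.5672·0.8192

70.9158 %


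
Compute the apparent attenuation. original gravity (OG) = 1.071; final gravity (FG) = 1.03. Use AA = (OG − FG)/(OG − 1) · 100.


AA = (1.071 − 1.03)/(1.071 − 1) · 100

57.7465 %


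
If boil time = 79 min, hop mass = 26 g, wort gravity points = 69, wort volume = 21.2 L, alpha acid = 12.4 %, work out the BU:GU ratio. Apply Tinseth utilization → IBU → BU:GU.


U = 1.65·0.000125^(GP/1000)·(1−e^(−0.04t))/4.15;  IBU = (α/100)·m·U·1000/V;  BU:GU = IBU/GP
U = 1.65·0.000125^(69/1000)·(1−e^(−0.04·79))/4.15 = 0.2048
IBU = (12.4/100)·26·0.2048·1000/21.2 = 31.1426
BU:GU = 31.1426/69

0.4513


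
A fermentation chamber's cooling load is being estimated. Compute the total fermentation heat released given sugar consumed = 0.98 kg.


Q = m_sugar · 590 kJ/kg
Q = 0.98 · 590

578.2000 kJ


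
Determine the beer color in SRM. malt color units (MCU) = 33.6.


SRM = 1.4922 · MCU^0.6859
SRM = 1.4922 · 33.6^0.6859

16.6243 SRM


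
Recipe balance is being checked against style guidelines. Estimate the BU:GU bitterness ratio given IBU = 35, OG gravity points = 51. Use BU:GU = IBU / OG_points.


BU:GU = 35 / 51

0.6863


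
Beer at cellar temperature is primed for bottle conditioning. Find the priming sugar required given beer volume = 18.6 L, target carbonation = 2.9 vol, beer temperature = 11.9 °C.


residual = 14.695·(0.01821 + 0.09011·e^(−0.04·T));  sugar = (target − residual)·4.0·V
residual = 14.695·(0.01821 + 0.09011·e^(−0.04·11.9)) = 1.0903
sugar = (2.9 − 1.0903)·4.0·18.6

134.6452 g


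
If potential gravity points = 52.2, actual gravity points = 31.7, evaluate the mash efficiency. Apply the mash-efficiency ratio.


efficiency = actual / potential × 100
efficiency = 31.7 / 52.2 × 100

60.7280 %


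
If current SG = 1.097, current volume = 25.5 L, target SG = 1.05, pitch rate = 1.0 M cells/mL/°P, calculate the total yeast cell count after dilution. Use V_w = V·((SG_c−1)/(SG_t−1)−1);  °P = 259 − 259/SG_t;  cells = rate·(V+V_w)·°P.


V_w = 25.5·((1.097−1)/(1.05−1)−1) = 23.9700
V_final = 25.5 + 23.9700 = 49.4700
°P = 259 − 259/1.05 = 12.3333
cells = 1.0·49.4700·12.3333

610.1300 billion cells


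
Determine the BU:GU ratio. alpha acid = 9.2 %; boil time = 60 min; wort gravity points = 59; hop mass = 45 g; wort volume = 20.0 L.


U = 1.65·0.000125^(GP/1000)·(1−e^(−0.04t))/4.15;  IBU = (α/100)·m·U·1000/V;  BU:GU = IBU/GP
U = 1.65·0.000125^(59/1000)·(1−e^(−0.04·60))/4.15 = 0.2127
IBU = (9.2/100)·45·0.2127·1000/20.0 = 44.0375
BU:GU = 44.0375/59

0.7464


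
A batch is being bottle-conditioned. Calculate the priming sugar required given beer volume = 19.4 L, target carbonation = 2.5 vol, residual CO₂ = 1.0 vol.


sugar = (target − residual)·4.0·V
sugar = (2.5 − 1.0)·4.0·19.4

116.4000 g


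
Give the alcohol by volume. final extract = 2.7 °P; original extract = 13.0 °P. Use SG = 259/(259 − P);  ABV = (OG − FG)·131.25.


OG = 259/(259 − 13.0) = 1.0528
FG = 259/(259 − 2.7) = 1.0105
ABV = (1.0528 − 1.0105)·131.25

5.5533 % ABV


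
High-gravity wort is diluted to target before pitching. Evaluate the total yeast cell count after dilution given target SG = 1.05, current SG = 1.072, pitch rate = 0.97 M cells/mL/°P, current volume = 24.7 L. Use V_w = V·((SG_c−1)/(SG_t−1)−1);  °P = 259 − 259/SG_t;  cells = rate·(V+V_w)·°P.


V_w = 24.7·((1.072−1)/(1.05−1)−1) = 10.8680
V_final = 24.7 + 10.8680 = 35.5680
°P = 259 − 259/1.05 = 12.3333
cells = 0.97·35.5680·12.3333

425.5118 billion cells


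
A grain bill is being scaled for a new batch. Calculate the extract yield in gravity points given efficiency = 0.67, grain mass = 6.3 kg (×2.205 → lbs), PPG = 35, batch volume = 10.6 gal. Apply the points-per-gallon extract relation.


points = lbs × PPG × eff / vol
lbs = 6.3 × 2.205 = 13.8915
points = 13.8915 × 35 × 0.67 / 10.6

30.7317 points


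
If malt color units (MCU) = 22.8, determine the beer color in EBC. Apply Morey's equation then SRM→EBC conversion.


SRM = 1.4922·MCU^0.6859;  EBC = SRM·1.97
SRM = 1.4922·22.8^0.6859 = 12.7419
EBC = 12.7419·1.97

25.1016 EBC


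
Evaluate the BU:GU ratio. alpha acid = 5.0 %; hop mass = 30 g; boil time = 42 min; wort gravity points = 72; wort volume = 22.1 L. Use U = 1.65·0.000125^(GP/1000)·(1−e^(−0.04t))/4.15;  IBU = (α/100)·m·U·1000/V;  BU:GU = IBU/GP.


U = 1.65·0.000125^(72/1000)·(1−e^(−0.04·42))/4.15 = 0.1694
IBU = (5.0/100)·30·0.1694·1000/22.1 = 11.4957
BU:GU = 11.4957/72

0.1597


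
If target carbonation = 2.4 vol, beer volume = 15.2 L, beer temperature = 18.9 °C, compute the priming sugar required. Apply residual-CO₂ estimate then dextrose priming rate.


residual = 14.695·(0.01821 + 0.09011·e^(−0.04·T));  sugar = (target − residual)·4.0·V
residual = 14.695·(0.01821 + 0.09011·e^(−0.04·18.9)) = 0.8893
sugar = (2.4 − 0.8893)·4.0·15.2

91.8478 g


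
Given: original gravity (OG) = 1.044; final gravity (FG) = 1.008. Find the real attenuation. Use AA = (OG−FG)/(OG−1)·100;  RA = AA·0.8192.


AA = (1.044 − 1.008)/(1.044 − 1)·100 = 81.8182
RA = 81.8182·0.8192

67.0255 %


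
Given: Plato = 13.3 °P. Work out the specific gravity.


SG = 259/(259 − P)
SG = 259/(259 − 13.3)

1.0541


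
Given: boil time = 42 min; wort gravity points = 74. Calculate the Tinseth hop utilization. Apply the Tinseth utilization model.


U = 1.65·0.000125^(GP/1000) · (1 − e^(−0.04·t))/4.15
bigness = 1.65·0.000125^(74/1000) = 0.8485
boil_factor = (1 − e^(−0.04·42))/4.15 = 0.1961
U = 0.8485 · 0.1961

0.1664


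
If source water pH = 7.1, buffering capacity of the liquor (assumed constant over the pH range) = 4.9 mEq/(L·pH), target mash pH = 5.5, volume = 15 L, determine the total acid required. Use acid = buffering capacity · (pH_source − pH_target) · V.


acid = 4.9 · (7.1 − 5.5) · 15

117.6000 mEq


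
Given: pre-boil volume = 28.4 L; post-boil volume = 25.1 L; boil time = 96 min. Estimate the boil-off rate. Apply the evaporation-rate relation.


rate = (V_pre − V_post) / (t_min/60)
rate = (28.4 − 25.1) / (96/60)

2.0625 L/hr


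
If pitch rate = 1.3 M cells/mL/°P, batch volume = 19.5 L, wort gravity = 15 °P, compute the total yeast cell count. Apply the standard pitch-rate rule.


cells (billions) = rate · V_L · °P
cells = 1.3 · 19.5 · 15

380.2500 billion cells


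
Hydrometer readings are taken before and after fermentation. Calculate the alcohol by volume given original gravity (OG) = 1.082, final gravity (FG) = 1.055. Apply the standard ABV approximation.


ABV = (OG − FG) · 131.25
ABV = (1.082 − 1.055) · 131.25

3.5438 % ABV


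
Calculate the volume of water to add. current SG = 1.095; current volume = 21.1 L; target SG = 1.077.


V_water = V·((SG_curr − 1)/(SG_target − 1) − 1)
V_water = 21.1·((1.095 − 1)/(1.077 − 1) − 1)

4.9325 L


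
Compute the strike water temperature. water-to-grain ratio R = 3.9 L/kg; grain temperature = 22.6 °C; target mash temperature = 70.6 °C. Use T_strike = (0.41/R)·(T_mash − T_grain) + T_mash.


T_strike = (0.41/3.9)·(70.6 − 22.6) + 70.6

75.6462 °C


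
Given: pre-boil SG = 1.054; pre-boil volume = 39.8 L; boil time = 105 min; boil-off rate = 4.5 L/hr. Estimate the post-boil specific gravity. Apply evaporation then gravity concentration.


V_post = V_pre − rate·(t/60);  SG_post = 1 + (SG_pre−1)·V_pre/V_post
V_post = 39.8 − 4.5·(105/60) = 31.9250
SG_post = 1 + (1.054 − 1)·39.8/31.9250

1.0673


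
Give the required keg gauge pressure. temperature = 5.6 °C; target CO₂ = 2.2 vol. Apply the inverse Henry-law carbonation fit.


psi = vols/(0.01821 + 0.09011·e^(−0.04·T)) − 14.695
psi = 2.2/(0.01821 + 0.09011·e^(−0.04·5.6)) − 14.695

9.6854 psi


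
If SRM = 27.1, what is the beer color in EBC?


EBC = SRM · 1.97
EBC = 27.1 · 1.97

53.3870 EBC


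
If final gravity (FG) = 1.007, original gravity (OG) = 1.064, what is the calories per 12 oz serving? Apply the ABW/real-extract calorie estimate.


ABW = (OG−FG)·131.25·0.79/FG;  °P = 259 − 259/SG (for OG→OE and FG→AE);  RE = 0.1808·OE + 0.8192·AE;  Cal = (6.9·ABW + 4·(RE−0.1))·FG·3.55
ABW = (1.064 − 1.007)·131.25·0.79/1.007 = 5.8691
OE = 259 − 259/1.064 = 15.5789 °P
AE = 259 − 259/1.007 = 1.8004 °P
RE = 0.1808·15.5789 + 0.8192·1.8004 = 4.2916 °P
Cal = (6.9·5.8691 + 4·(4.2916−0.1))·1.007·3.55

204.7068 kcal


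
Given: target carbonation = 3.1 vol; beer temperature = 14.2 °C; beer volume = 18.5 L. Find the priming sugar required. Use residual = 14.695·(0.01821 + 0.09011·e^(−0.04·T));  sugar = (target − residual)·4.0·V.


residual = 14.695·(0.01821 + 0.09011·e^(−0.04·14.2)) = 1.0179
sugar = (3.1 − 1.0179)·4.0·18.5

154.0721 g


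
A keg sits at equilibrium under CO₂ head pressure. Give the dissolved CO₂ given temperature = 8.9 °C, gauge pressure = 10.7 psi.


vols = (P + 14.695)·(0.01821 + 0.09011·e^(−0.04·T))
vols = (10.7 + 14.695)·(0.01821 + 0.09011·e^(−0.04·8.9))

2.0654 volumes


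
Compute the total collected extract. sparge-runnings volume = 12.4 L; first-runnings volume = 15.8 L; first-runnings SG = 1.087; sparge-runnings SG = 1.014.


total = Σ (SG_i − 1)·1000·V_i
first = (1.087 − 1)·1000·15.8 = 1374.6000
sparge = (1.014 − 1)·1000·12.4 = 173.6000
total = 1374.6000 + 173.6000

1548.2000 gravity·L


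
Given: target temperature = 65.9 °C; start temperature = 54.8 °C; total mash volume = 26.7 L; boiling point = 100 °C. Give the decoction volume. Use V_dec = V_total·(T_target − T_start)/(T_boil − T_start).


V_dec = 26.7·(65.9 − 54.8)/(100 − 54.8)

6.5569 L


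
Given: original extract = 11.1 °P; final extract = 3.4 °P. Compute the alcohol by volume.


SG = 259/(259 − P);  ABV = (OG − FG)·131.25
OG = 259/(259 − 11.1) = 1.0448
FG = 259/(259 − 3.4) = 1.0133
ABV = (1.0448 − 1.0133)·131.25

4.1310 % ABV


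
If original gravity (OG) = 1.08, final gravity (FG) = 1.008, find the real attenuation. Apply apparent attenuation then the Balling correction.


AA = (OG−FG)/(OG−1)·100;  RA = AA·0.8192
AA = (1.08 − 1.008)/(1.08 − 1)·100 = 90.0000
RA = 90.0000·0.8192

73.7280 %


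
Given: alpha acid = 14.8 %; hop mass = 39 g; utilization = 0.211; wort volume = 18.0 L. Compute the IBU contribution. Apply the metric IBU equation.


IBU = (α/100)·mass·U·1000 / V
IBU = (14.8/100)·39·0.211·1000 / 18.0

67.6607 IBU


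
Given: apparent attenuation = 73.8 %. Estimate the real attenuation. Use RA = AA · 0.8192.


RA = 73.8 · 0.8192

60.4570 %


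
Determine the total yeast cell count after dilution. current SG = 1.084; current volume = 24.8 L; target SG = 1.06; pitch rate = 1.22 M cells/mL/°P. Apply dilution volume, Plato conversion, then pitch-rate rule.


V_w = V·((SG_c−1)/(SG_t−1)−1);  °P = 259 − 259/SG_t;  cells = rate·(V+V_w)·°P
V_w = 24.8·((1.084−1)/(1.06−1)−1) = 9.9200
V_final = 24.8 + 9.9200 = 34.7200
°P = 259 − 259/1.06 = 14.6604
cells = 1.22·34.7200·14.6604

620.9901 billion cells


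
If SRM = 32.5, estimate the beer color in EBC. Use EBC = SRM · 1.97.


EBC = 32.5 · 1.97

64.0250 EBC


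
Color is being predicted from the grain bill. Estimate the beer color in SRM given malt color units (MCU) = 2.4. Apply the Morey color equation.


SRM = 1.4922 · MCU^0.6859
SRM = 1.4922 · 2.4^0.6859

2.7203 SRM


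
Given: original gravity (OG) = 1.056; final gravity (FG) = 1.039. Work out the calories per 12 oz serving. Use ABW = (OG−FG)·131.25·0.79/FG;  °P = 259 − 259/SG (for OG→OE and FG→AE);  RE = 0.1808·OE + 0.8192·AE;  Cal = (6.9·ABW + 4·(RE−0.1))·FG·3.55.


ABW = (1.056 − 1.039)·131.25·0.79/1.039 = 1.6965
OE = 259 − 259/1.056 = 13.7348 °P
AE = 259 − 259/1.039 = 9.7218 °P
RE = 0.1808·13.7348 + 0.8192·9.7218 = 10.4474 °P
Cal = (6.9·1.6965 + 4·(10.4474−0.1))·1.039·3.55

195.8405 kcal


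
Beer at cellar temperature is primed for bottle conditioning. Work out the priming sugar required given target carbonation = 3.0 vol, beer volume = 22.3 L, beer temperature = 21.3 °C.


residual = 14.695·(0.01821 + 0.09011·e^(−0.04·T));  sugar = (target − residual)·4.0·V
residual = 14.695·(0.01821 + 0.09011·e^(−0.04·21.3)) = 0.8324
sugar = (3.0 − 0.8324)·4.0·22.3

193.3469 g


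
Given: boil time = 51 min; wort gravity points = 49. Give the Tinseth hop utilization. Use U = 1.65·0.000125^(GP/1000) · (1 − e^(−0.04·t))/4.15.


bigness = 1.65·0.000125^(49/1000) = 1.0623
boil_factor = (1 − e^(−0.04·51))/4.15 = 0.2096
U = 1.0623 · 0.2096

0.2227


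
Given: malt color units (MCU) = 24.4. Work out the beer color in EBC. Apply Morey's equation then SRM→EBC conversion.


SRM = 1.4922·MCU^0.6859;  EBC = SRM·1.97
SRM = 1.4922·24.4^0.6859 = 13.3487
EBC = 13.3487·1.97

26.2969 EBC


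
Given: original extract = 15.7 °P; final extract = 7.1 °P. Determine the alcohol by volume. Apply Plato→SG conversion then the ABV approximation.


SG = 259/(259 − P);  ABV = (OG − FG)·131.25
OG = 259/(259 − 15.7) = 1.0645
FG = 259/(259 − 7.1) = 1.0282
ABV = (1.0645 − 1.0282)·131.25

4.7701 % ABV


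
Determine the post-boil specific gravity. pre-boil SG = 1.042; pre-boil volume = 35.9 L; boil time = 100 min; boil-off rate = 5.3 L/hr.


V_post = V_pre − rate·(t/60);  SG_post = 1 + (SG_pre−1)·V_pre/V_post
V_post = 35.9 − 5.3·(100/60) = 27.0667
SG_post = 1 + (1.042 − 1)·35.9/27.0667

1.0557


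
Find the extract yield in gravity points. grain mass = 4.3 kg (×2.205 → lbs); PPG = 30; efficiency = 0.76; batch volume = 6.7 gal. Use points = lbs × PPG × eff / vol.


lbs = 4.3 × 2.205 = 9.4815
points = 9.4815 × 30 × 0.76 / 6.7

32.2654 points


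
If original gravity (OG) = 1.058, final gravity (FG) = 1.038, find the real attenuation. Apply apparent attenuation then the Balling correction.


AA = (OG−FG)/(OG−1)·100;  RA = AA·0.8192
AA = (1.058 − 1.038)/(1.058 − 1)·100 = 34.4828
RA = 34.4828·0.8192

28.2483 %


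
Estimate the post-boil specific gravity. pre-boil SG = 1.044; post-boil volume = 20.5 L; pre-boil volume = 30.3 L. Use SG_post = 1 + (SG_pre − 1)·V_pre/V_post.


pts_pre = (1.044 − 1)·1000 = 44.0000
pts_post = 44.0000·30.3/20.5 = 65.0341
SG_post = 1 + 65.0341/1000

1.0650


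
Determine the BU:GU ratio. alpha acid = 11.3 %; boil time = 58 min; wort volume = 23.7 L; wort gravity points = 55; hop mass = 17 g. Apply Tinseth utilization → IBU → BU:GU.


U = 1.65·0.000125^(GP/1000)·(1−e^(−0.04t))/4.15;  IBU = (α/100)·m·U·1000/V;  BU:GU = IBU/GP
U = 1.65·0.000125^(55/1000)·(1−e^(−0.04·58))/4.15 = 0.2187
IBU = (11.3/100)·17·0.2187·1000/23.7 = 17.7264
BU:GU = 17.7264/55

0.3223


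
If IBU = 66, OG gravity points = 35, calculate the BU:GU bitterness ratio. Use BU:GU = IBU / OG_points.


BU:GU = 66 / 35

1.8857


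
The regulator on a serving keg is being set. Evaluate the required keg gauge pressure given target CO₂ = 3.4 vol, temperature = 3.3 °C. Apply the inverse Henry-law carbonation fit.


psi = vols/(0.01821 + 0.09011·e^(−0.04·T)) − 14.695
psi = 3.4/(0.01821 + 0.09011·e^(−0.04·3.3)) − 14.695

20.2927 psi


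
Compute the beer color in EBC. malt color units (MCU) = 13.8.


SRM = 1.4922·MCU^0.6859;  EBC = SRM·1.97
SRM = 1.4922·13.8^0.6859 = 9.0296
EBC = 9.0296·1.97

17.7884 EBC


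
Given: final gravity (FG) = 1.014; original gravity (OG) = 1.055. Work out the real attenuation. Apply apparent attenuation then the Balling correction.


AA = (OG−FG)/(OG−1)·100;  RA = AA·0.8192
AA = (1.055 − 1.014)/(1.055 − 1)·100 = 74.5455
RA = 74.5455·0.8192

61.0676 %


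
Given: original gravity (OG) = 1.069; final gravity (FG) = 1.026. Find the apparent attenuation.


AA = (OG − FG)/(OG − 1) · 100
AA = (1.069 − 1.026)/(1.069 − 1) · 100

62.3188 %


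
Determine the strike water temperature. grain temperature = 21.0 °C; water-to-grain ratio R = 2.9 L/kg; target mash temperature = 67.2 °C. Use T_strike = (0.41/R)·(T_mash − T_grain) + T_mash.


T_strike = (0.41/2.9)·(67.2 − 21.0) + 67.2

73.7317 °C


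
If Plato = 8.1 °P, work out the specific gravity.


SG = 259/(259 − P)
SG = 259/(259 − 8.1)

1.0323


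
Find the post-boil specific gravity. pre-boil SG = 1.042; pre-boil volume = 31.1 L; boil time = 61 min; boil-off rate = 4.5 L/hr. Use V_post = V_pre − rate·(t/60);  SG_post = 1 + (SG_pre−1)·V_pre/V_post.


V_post = 31.1 − 4.5·(61/60) = 26.5250
SG_post = 1 + (1.042 − 1)·31.1/26.5250

1.0492


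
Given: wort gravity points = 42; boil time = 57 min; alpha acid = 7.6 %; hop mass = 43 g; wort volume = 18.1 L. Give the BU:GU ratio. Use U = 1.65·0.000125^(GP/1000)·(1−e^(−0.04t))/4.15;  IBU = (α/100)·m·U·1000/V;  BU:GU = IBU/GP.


U = 1.65·0.000125^(42/1000)·(1−e^(−0.04·57))/4.15 = 0.2447
IBU = (7.6/100)·43·0.2447·1000/18.1 = 44.1823
BU:GU = 44.1823/42

1.0520


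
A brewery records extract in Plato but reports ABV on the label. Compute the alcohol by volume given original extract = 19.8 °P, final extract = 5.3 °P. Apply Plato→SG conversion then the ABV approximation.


SG = 259/(259 − P);  ABV = (OG − FG)·131.25
OG = 259/(259 − 19.8) = 1.0828
FG = 259/(259 − 5.3) = 1.0209
ABV = (1.0828 − 1.0209)·131.25

8.1224 % ABV


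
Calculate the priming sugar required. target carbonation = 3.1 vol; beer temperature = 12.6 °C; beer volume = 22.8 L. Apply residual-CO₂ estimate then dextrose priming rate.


residual = 14.695·(0.01821 + 0.09011·e^(−0.04·T));  sugar = (target − residual)·4.0·V
residual = 14.695·(0.01821 + 0.09011·e^(−0.04·12.6)) = 1.0675
sugar = (3.1 − 1.0675)·4.0·22.8

185.3606 g


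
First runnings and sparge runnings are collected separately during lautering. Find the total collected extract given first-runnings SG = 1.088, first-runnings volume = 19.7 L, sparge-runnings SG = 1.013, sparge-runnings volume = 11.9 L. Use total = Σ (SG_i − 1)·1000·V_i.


first = (1.088 − 1)·1000·19.7 = 1733.6000
sparge = (1.013 − 1)·1000·11.9 = 154.7000
total = 1733.6000 + 154.7000

1888.3000 gravity·L


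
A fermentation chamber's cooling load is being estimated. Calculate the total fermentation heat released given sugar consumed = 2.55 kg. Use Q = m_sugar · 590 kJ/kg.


Q = 2.55 · 590

1504.5000 kJ


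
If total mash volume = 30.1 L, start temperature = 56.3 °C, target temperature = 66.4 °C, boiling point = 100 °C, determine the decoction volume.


V_dec = V_total·(T_target − T_start)/(T_boil − T_start)
V_dec = 30.1·(66.4 − 56.3)/(100 − 56.3)

6.9568 L


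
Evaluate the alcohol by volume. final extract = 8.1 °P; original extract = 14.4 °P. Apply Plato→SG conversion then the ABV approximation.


SG = 259/(259 − P);  ABV = (OG − FG)·131.25
OG = 259/(259 − 14.4) = 1.0589
FG = 259/(259 − 8.1) = 1.0323
ABV = (1.0589 − 1.0323)·131.25

3.4897 % ABV


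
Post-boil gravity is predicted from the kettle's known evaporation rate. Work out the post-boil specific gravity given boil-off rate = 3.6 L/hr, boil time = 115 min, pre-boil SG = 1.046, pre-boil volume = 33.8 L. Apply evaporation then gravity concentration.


V_post = V_pre − rate·(t/60);  SG_post = 1 + (SG_pre−1)·V_pre/V_post
V_post = 33.8 − 3.6·(115/60) = 26.9000
SG_post = 1 + (1.046 − 1)·33.8/26.9000

1.0578


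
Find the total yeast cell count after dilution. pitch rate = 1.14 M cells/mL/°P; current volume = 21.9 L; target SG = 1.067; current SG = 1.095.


V_w = V·((SG_c−1)/(SG_t−1)−1);  °P = 259 − 259/SG_t;  cells = rate·(V+V_w)·°P
V_w = 21.9·((1.095−1)/(1.067−1)−1) = 9.1522
V_final = 21.9 + 9.1522 = 31.0522
°P = 259 − 259/1.067 = 16.2634
cells = 1.14·31.0522·16.2634

575.7155 billion cells


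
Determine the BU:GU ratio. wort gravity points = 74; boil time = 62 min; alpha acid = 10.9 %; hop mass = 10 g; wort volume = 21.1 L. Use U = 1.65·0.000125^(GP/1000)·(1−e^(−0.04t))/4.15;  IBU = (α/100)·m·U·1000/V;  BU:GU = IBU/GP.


U = 1.65·0.000125^(74/1000)·(1−e^(−0.04·62))/4.15 = 0.1873
IBU = (10.9/100)·10·0.1873·1000/21.1 = 9.6776
BU:GU = 9.6776/74

0.1308


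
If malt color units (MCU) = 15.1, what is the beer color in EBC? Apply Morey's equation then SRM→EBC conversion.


SRM = 1.4922·MCU^0.6859;  EBC = SRM·1.97
SRM = 1.4922·15.1^0.6859 = 9.6048
EBC = 9.6048·1.97

18.9214 EBC


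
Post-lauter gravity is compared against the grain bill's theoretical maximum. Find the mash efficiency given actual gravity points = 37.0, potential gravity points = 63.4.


efficiency = actual / potential × 100
efficiency = 37.0 / 63.4 × 100

58.3596 %


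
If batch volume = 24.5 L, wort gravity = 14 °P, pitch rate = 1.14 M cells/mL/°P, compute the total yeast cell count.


cells (billions) = rate · V_L · °P
cells = 1.14 · 24.5 · 14

391.0200 billion cells


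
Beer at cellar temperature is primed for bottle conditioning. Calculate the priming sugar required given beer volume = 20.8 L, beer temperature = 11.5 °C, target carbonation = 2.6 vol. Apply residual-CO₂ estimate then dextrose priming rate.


residual = 14.695·(0.01821 + 0.09011·e^(−0.04·T));  sugar = (target − residual)·4.0·V
residual = 14.695·(0.01821 + 0.09011·e^(−0.04·11.5)) = 1.1035
sugar = (2.6 − 1.1035)·4.0·20.8

124.5071 g


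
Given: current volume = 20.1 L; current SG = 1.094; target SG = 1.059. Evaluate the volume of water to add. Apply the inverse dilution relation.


V_water = V·((SG_curr − 1)/(SG_target − 1) − 1)
V_water = 20.1·((1.094 − 1)/(1.059 − 1) − 1)

11.9237 L


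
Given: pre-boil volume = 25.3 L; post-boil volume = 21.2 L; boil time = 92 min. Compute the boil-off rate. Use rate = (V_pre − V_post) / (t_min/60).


rate = (25.3 − 21.2) / (92/60)

2.6739 L/hr


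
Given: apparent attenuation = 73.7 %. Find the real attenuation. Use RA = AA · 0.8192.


RA = 73.7 · 0.8192

60.3750 %


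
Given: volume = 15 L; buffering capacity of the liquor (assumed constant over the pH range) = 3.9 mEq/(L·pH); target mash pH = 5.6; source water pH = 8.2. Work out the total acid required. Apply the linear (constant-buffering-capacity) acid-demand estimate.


acid = buffering capacity · (pH_source − pH_target) · V
acid = 3.9 · (8.2 − 5.6) · 15

152.1000 mEq


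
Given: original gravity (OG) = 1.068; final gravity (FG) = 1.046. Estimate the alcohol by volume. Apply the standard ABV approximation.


ABV = (OG − FG) · 131.25
ABV = (1.068 − 1.046) · 131.25

2.8875 % ABV


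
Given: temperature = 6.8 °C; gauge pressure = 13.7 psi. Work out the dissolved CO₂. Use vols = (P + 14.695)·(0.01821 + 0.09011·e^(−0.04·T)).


vols = (13.7 + 14.695)·(0.01821 + 0.09011·e^(−0.04·6.8))

2.4664 volumes


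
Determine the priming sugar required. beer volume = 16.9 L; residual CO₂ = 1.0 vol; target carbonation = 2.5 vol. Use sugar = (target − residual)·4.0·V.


sugar = (2.5 − 1.0)·4.0·16.9

101.4000 g


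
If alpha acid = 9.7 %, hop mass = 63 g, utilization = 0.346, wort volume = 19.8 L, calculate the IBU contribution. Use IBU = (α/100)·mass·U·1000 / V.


IBU = (9.7/100)·63·0.346·1000 / 19.8

106.7882 IBU


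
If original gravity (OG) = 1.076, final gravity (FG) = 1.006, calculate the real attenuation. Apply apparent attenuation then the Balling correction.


AA = (OG−FG)/(OG−1)·100;  RA = AA·0.8192
AA = (1.076 − 1.006)/(1.076 − 1)·100 = 92.1053
RA = 92.1053·0.8192

75.4526 %


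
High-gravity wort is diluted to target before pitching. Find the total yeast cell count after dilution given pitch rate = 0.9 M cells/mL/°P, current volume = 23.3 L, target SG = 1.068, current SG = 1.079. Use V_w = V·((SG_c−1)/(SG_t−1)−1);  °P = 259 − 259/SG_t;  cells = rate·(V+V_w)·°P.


V_w = 23.3·((1.079−1)/(1.068−1)−1) = 3.7691
V_final = 23.3 + 3.7691 = 27.0691
°P = 259 − 259/1.068 = 16.4906
cells = 0.9·27.0691·16.4906

401.7483 billion cells


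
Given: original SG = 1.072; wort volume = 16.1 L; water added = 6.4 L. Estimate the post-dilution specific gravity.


SG_new = 1 + (SG_old − 1)·V_old/(V_old + V_water)
pts = (1.072 − 1)·1000·16.1/(16.1 + 6.4) = 51.5200
SG_new = 1 + 51.5200/1000

1.0515


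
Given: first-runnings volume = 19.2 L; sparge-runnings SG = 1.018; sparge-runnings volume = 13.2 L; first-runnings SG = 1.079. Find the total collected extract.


total = Σ (SG_i − 1)·1000·V_i
first = (1.079 − 1)·1000·19.2 = 1516.8000
sparge = (1.018 − 1)·1000·13.2 = 237.6000
total = 1516.8000 + 237.6000

1754.4000 gravity·L


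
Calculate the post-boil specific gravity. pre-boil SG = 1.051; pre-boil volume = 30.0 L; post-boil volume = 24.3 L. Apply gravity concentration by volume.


SG_post = 1 + (SG_pre − 1)·V_pre/V_post
pts_pre = (1.051 − 1)·1000 = 51.0000
pts_post = 51.0000·30.0/24.3 = 62.9630
SG_post = 1 + 62.9630/1000

1.0630


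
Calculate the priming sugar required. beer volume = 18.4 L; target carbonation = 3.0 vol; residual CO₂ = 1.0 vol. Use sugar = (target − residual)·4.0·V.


sugar = (3.0 − 1.0)·4.0·18.4

147.2000 g


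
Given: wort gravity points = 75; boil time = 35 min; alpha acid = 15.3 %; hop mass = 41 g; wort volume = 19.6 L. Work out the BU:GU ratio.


U = 1.65·0.000125^(GP/1000)·(1−e^(−0.04t))/4.15;  IBU = (α/100)·m·U·1000/V;  BU:GU = IBU/GP
U = 1.65·0.000125^(75/1000)·(1−e^(−0.04·35))/4.15 = 0.1527
IBU = (15.3/100)·41·0.1527·1000/19.6 = 48.8597
BU:GU = 48.8597/75

0.6515
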